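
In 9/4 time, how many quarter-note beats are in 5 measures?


Time signature 9/4: the bottom number 4 means the quarter note gets one count
The top number 9 means 9 quarter-note beats per measure
Total = 9 × 5 measures
= 45 quarter-note beats


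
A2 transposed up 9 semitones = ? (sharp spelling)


Reasoning:
A2: chromatic position 9 in octave 2 → absolute = 2×12 + 9 = 33
Transpose up 9: 33 + 9 = 42
42 = 3×12 + 6 → F# in octave 3
Result = F#3


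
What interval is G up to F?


Solution.
Letter names: G → F spans 7 letter names → a 7th
Semitones: G → F = 10 half-steps
A 7th of 10 semitones is a minor 7th
= minor 7th


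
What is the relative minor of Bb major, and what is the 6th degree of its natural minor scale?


The relative minor shares the major's key signature and starts on its 6th degree
6th degree = a major 6th above the tonic; a major 6th above Bb is G
→ relative minor of Bb major is G minor
G natural minor scale: G A Bb C D Eb F
= G minor; 6th degree = Eb


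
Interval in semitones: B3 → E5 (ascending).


Let's work it out.
Absolute semitone position = octave×12 + chromatic position
B3: 3×12 + 11 = 47
E5: 5×12 + 4 = 64
Difference = 64 - 47 = 17
= 17 semitones


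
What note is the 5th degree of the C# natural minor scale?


Let's work it out.
Natural minor scale pattern: W-H-W-W-H-W-W (2-1-2-2-1-2-2 semitones)
Starting from C#:
  C# + 2 semitones → D#
  D# + 1 semitone → E
  E + 2 semitones → F#
  F# + 2 semitones → G#
  G# + 1 semitone → A
  A + 2 semitones → B
  B + 2 semitones → C#
Scale: C# D# E F# G# A B
Degree 5 = G#


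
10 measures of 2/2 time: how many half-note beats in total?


Step by step:
Time signature 2/2: the bottom number 2 means the half note gets one count
The top number 2 means 2 half-note beats per measure
Total = 2 × 10 measures
= 20 half-note beats


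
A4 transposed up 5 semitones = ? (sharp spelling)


A4: chromatic position 9 in octave 4 → absolute = 4×12 + 9 = 57
Transpose up 5: 57 + 5 = 62
62 = 5×12 + 2 → D in octave 5
Result = D5


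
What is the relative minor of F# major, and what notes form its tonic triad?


The relative minor shares the major's key signature and starts on its 6th degree
6th degree = a major 6th above the tonic; a major 6th above F# is D#
→ relative minor of F# major is D# minor
Tonic triad of D# minor = root + minor 3rd + perfect 5th = D# F# A#
= D# minor; triad = D# F# A#


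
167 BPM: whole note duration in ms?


One quarter-note beat = 60000 / BPM = 60000 / 167 ms
Whole note = 4 × quarter note
Duration = 4 × 60000 / 167 = 240000 / 167
= 1437.1 ms


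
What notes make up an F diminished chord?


Let's work it out.
Diminished triad = root + minor 3rd (3 semitones) + diminished 5th (6 semitones)
A triad on F stacks thirds, so the chord tones use letter names F-A-C
Root: F
Minor 3rd above F: Ab
Diminished 5th above F: Cb
Chord = F Ab Cb


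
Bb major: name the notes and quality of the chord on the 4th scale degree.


Bb major scale: Bb C D Eb F G A
Diatonic triad on degree 4 stacks scale notes 4, 6, 1: Eb G Bb
Eb→G = 4 semitones; Eb→Bb = 7 semitones → major triad
= Eb G Bb (major)


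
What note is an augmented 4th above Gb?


Solution.
A 4th spans 4 letter names, so from G we land on C
An augmented 4th = 6 semitones above Gb
Spell C at that pitch: C
= C


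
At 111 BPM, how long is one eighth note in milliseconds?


Let's work it out.
One quarter-note beat = 60000 / BPM = 60000 / 111 ms
Eighth note = 1/2 × quarter note
Duration = 1/2 × 60000 / 111 = 30000 / 111
= 270.3 ms


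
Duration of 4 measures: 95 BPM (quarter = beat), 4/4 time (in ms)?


Solution.
Quarter-note beat duration = 60000 / 95 ms
Beats per measure (4/4) = 4
One measure = 4 × 60000 / 95 = 240000 / 95 ms
4 measures = 4 × 240000 / 95 = 960000 / 95
= 10105.3 ms


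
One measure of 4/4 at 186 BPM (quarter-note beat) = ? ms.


Let's work it out.
Quarter-note beat duration = 60000 / 186 ms
Beats per measure (4/4) = 4
One measure = 4 × 60000 / 186 = 240000 / 186 ms
= 1290.3 ms


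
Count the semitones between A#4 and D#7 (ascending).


Step by step:
Absolute semitone position = octave×12 + chromatic position
A#4: 4×12 + 10 = 58
D#7: 7×12 + 3 = 87
Difference = 87 - 58 = 29
= 29 semitones


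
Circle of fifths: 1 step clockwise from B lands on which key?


Solution.
Each clockwise step on the circle of fifths moves up a perfect 5th
From B: B → F#/Gb
= F#/Gb


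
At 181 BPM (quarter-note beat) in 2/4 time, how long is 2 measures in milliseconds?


Quarter-note beat duration = 60000 / 181 ms
Beats per measure (2/4) = 2
One measure = 2 × 60000 / 181 = 120000 / 181 ms
2 measures = 2 × 120000 / 181 = 240000 / 181
= 1326.0 ms


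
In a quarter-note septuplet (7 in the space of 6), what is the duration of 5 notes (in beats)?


Step by step:
Septuplet: 7 notes occupy the space of 6 quarter notes
Space = 6 × 1 = 6 beats
Each septuplet note = 6 / 7 = 6/7 beats
5 notes = 5 × 6/7 = 30/7
= 30/7 beats


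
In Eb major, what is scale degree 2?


Major scale pattern: W-W-H-W-W-W-H (2-2-1-2-2-2-1 semitones)
Starting from Eb:
  Eb + 2 semitones → F
  F + 2 semitones → G
  G + 1 semitone → Ab
  Ab + 2 semitones → Bb
  Bb + 2 semitones → C
  C + 2 semitones → D
  D + 1 semitone → Eb
Scale: Eb F G Ab Bb C D
Degree 2 = F


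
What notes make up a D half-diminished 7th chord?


Working:
Half-diminished 7th chord = root + minor 3rd + diminished 5th + minor 7th
Seventh chords stack in thirds, so the letter names are D-F-A-C
Root: D
Minor 3rd above D: F
Diminished 5th above D: Ab
Minor 7th above D: C
Chord = D F Ab C


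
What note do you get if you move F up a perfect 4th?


Reasoning:
perfect 4th: 4 letter names, 5 semitones
Letter: F + 3 → B
Pitch: F + 5 semitones, spelled as a B → Bb
= Bb


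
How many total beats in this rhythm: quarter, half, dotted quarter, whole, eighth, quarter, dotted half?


Step by step:
Beat values:
  quarter = 1 beat
  half = 2 beats
  dotted quarter = 1.5 beats
  whole = 4 beats
  eighth = 0.5 beats
  quarter = 1 beat
  dotted half = 3 beats
Sum = 1 + 2 + 1.5 + 4 + 0.5 + 1 + 3
= 13 beats


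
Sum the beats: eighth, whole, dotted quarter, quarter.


Beat values:
  eighth = 0.5 beats
  whole = 4 beats
  dotted quarter = 1.5 beats
  quarter = 1 beat
Sum = 0.5 + 4 + 1.5 + 1
= 7 beats


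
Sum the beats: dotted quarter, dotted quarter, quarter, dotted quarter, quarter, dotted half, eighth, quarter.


Working:
Beat values:
  dotted quarter = 1.5 beats
  dotted quarter = 1.5 beats
  quarter = 1 beat
  dotted quarter = 1.5 beats
  quarter = 1 beat
  dotted half = 3 beats
  eighth = 0.5 beats
  quarter = 1 beat
Sum = 1.5 + 1.5 + 1 + 1.5 + 1 + 3 + 0.5 + 1
= 11 beats


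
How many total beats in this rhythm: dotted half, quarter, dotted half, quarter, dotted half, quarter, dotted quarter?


Solution.
Beat values:
  dotted half = 3 beats
  quarter = 1 beat
  dotted half = 3 beats
  quarter = 1 beat
  dotted half = 3 beats
  quarter = 1 beat
  dotted quarter = 1.5 beats
Sum = 3 + 1 + 3 + 1 + 3 + 1 + 1.5
= 13.5 beats


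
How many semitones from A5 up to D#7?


Absolute semitone position = octave×12 + chromatic position
A5: 5×12 + 9 = 69
D#7: 7×12 + 3 = 87
Difference = 87 - 69 = 18
= 18 semitones


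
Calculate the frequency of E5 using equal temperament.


Step by step:
f = 440 × 2^(n/12) where n = semitones from A4
E5: 7 semitones from A4
f = 440 × 2^(7/12)
f = 659.26 Hz


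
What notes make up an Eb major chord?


Let's work it out.
Major triad = root + major 3rd (4 semitones) + perfect 5th (7 semitones)
A triad on Eb stacks thirds, so the chord tones use letter names E-G-B
Root: Eb
Major 3rd above Eb: G
Perfect 5th above Eb: Bb
Chord = Eb G Bb


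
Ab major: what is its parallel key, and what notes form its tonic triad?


Reasoning:
Parallel keys share the same tonic but differ in mode
Ab major → parallel is Ab minor
Tonic triad of Ab minor = Ab Cb Eb
= Ab minor; triad = Ab Cb Eb


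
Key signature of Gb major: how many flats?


Reasoning:
Flat major keys: C(0), F(1), Bb(2), Eb(3), Ab(4), Db(5), Gb(6), Cb(7)
Gb major has 6 flats
Order of flats: Bb Eb Ab Db Gb Cb Fb → first 6: Bb, Eb, Ab, Db, Gb, Cb
= 6 flats


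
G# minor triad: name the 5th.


Solution.
Minor triad = root + minor 3rd (3 semitones) + perfect 5th (7 semitones)
A triad on G# stacks thirds, so the chord tones use letter names G-B-D
Root: G#
Minor 3rd above G#: B
Perfect 5th above G#: D#
The 5th = D#


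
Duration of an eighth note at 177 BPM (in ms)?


Let's work it out.
One quarter-note beat = 60000 / BPM = 60000 / 177 ms
Eighth note = 1/2 × quarter note
Duration = 1/2 × 60000 / 177 = 30000 / 177
= 169.5 ms


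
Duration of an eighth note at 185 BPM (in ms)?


One quarter-note beat = 60000 / BPM = 60000 / 185 ms
Eighth note = 1/2 × quarter note
Duration = 1/2 × 60000 / 185 = 30000 / 185
= 162.2 ms


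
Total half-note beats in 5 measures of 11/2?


Step by step:
Time signature 11/2: the bottom number 2 means the half note gets one count
The top number 11 means 11 half-note beats per measure
Total = 11 × 5 measures
= 55 half-note beats


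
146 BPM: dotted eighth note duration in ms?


Solution.
One quarter-note beat = 60000 / BPM = 60000 / 146 ms
Dotted eighth note = 3/4 × quarter note
Duration = 3/4 × 60000 / 146 = 45000 / 146
= 308.2 ms


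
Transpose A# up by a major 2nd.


Step by step:
major 2nd: 2 letter names, 2 semitones
Letter: A + 1 → B
Pitch: A# + 2 semitones, spelled as a B → B#
= B#


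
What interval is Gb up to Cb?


Working:
Letter names: G → C spans 4 letter names → a 4th
Semitones: Gb → Cb = 5 half-steps
A 4th of 5 semitones is a perfect 4th
= perfect 4th


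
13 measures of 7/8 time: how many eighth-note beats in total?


Reasoning:
Time signature 7/8: the bottom number 8 means the eighth note gets one count
The top number 7 means 7 eighth-note beats per measure
Total = 7 × 13 measures
= 91 eighth-note beats


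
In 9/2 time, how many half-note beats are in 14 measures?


Reasoning:
Time signature 9/2: the bottom number 2 means the half note gets one count
The top number 9 means 9 half-note beats per measure
Total = 9 × 14 measures
= 126 half-note beats


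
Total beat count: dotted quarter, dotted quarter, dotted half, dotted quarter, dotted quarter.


Reasoning:
Beat values:
  dotted quarter = 1.5 beats
  dotted quarter = 1.5 beats
  dotted half = 3 beats
  dotted quarter = 1.5 beats
  dotted quarter = 1.5 beats
Sum = 1.5 + 1.5 + 3 + 1.5 + 1.5
= 9 beats


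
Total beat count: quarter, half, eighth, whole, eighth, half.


Step by step:
Beat values:
  quarter = 1 beat
  half = 2 beats
  eighth = 0.5 beats
  whole = 4 beats
  eighth = 0.5 beats
  half = 2 beats
Sum = 1 + 2 + 0.5 + 4 + 0.5 + 2
= 10 beats


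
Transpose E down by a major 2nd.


Step by step:
major 2nd: 2 letter names, 2 semitones
Letter: E - 1 → D
Pitch: E - 2 semitones, spelled as a D → D
= D


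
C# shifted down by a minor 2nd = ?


minor 2nd: 2 letter names, 1 semitones
Letter: C - 1 → B
Pitch: C# - 1 semitones, spelled as a B → B#
= B#


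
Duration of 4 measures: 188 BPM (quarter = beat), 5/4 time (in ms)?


Let's work it out.
Quarter-note beat duration = 60000 / 188 ms
Beats per measure (5/4) = 5
One measure = 5 × 60000 / 188 = 300000 / 188 ms
4 measures = 4 × 300000 / 188 = 1200000 / 188
= 6383.0 ms


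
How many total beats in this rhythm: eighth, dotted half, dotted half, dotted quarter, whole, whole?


Solution.
Beat values:
  eighth = 0.5 beats
  dotted half = 3 beats
  dotted half = 3 beats
  dotted quarter = 1.5 beats
  whole = 4 beats
  whole = 4 beats
Sum = 0.5 + 3 + 3 + 1.5 + 4 + 4
= 16 beats


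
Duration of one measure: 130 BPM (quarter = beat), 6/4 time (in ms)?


Quarter-note beat duration = 60000 / 130 ms
Beats per measure (6/4) = 6
One measure = 6 × 60000 / 130 = 360000 / 130 ms
= 2769.2 ms


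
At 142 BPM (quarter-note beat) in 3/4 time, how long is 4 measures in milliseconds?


Quarter-note beat duration = 60000 / 142 ms
Beats per measure (3/4) = 3
One measure = 3 × 60000 / 142 = 180000 / 142 ms
4 measures = 4 × 180000 / 142 = 720000 / 142
= 5070.4 ms


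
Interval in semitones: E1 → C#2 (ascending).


Working:
Absolute semitone position = octave×12 + chromatic position
E1: 1×12 + 4 = 16
C#2: 2×12 + 1 = 25
Difference = 25 - 16 = 9
= 9 semitones


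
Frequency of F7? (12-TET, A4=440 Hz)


Reasoning:
f = 440 × 2^(n/12) where n = semitones from A4
F7: 32 semitones from A4
f = 440 × 2^(32/12)
f = 2793.83 Hz


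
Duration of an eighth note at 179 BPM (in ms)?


Reasoning:
One quarter-note beat = 60000 / BPM = 60000 / 179 ms
Eighth note = 1/2 × quarter note
Duration = 1/2 × 60000 / 179 = 30000 / 179
= 167.6 ms


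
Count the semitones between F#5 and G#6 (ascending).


Absolute semitone position = octave×12 + chromatic position
F#5: 5×12 + 6 = 66
G#6: 6×12 + 8 = 80
Difference = 80 - 66 = 14
= 14 semitones


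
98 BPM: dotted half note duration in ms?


Working:
One quarter-note beat = 60000 / BPM = 60000 / 98 ms
Dotted half note = 3 × quarter note
Duration = 3 × 60000 / 98 = 180000 / 98
= 1836.7 ms


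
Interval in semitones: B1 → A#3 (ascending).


Step by step:
Absolute semitone position = octave×12 + chromatic position
B1: 1×12 + 11 = 23
A#3: 3×12 + 10 = 46
Difference = 46 - 23 = 23
= 23 semitones


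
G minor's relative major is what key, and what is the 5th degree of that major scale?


Reasoning:
The relative major shares the key signature and is a minor 3rd above the minor tonic
A minor 3rd above G is Bb
→ relative major of G minor is Bb major
Bb major scale: Bb C D Eb F G A
= Bb major; 5th degree = F


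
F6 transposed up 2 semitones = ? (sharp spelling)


F6: chromatic position 5 in octave 6 → absolute = 6×12 + 5 = 77
Transpose up 2: 77 + 2 = 79
79 = 6×12 + 7 → G in octave 6
Result = G6


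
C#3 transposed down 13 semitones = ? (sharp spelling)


Let's work it out.
C#3: chromatic position 1 in octave 3 → absolute = 3×12 + 1 = 37
Transpose down 13: 37 - 13 = 24
24 = 2×12 + 0 → C in octave 2
Result = C2


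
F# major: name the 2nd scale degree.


Let's work it out.
Major scale pattern: W-W-H-W-W-W-H (2-2-1-2-2-2-1 semitones)
Starting from F#:
  F# + 2 semitones → G#
  G# + 2 semitones → A#
  A# + 1 semitone → B
  B + 2 semitones → C#
  C# + 2 semitones → D#
  D# + 2 semitones → E#
  E# + 1 semitone → F#
Scale: F# G# A# B C# D# E#
Degree 2 = G#


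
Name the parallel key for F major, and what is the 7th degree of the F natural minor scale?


Parallel keys share the same tonic but differ in mode
F major → parallel is F minor
F natural minor scale: F G Ab Bb C Db Eb
= F minor; 7th degree = Eb


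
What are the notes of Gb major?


Let's work it out.
Major scale pattern: W-W-H-W-W-W-H (2-2-1-2-2-2-1 semitones)
Starting from Gb:
  Gb + 2 semitones → Ab
  Ab + 2 semitones → Bb
  Bb + 1 semitone → Cb
  Cb + 2 semitones → Db
  Db + 2 semitones → Eb
  Eb + 2 semitones → F
  F + 1 semitone → Gb
Scale = Gb Ab Bb Cb Db Eb F


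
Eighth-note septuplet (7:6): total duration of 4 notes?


Reasoning:
Septuplet: 7 notes occupy the space of 6 eighth notes
Space = 6 × 1/2 = 3 beats
Each septuplet note = 3 / 7 = 3/7 beats
4 notes = 4 × 3/7 = 12/7
= 12/7 beats


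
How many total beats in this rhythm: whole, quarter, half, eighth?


Step by step:
Beat values:
  whole = 4 beats
  quarter = 1 beat
  half = 2 beats
  eighth = 0.5 beats
Sum = 4 + 1 + 2 + 0.5
= 7.5 beats


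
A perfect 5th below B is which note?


Solution.
A 5th spans 5 letter names, so from B we land on E
A perfect 5th = 7 semitones below B
Spell E at that pitch: E
= E


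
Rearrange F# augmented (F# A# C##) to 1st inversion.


Step by step:
Root position: F# A# C##
1st inversion: move root up an octave
Bass note: A#
Notes (bottom to top) = A# C## F#


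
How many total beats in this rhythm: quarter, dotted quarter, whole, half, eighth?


Working:
Beat values:
  quarter = 1 beat
  dotted quarter = 1.5 beats
  whole = 4 beats
  half = 2 beats
  eighth = 0.5 beats
Sum = 1 + 1.5 + 4 + 2 + 0.5
= 9 beats


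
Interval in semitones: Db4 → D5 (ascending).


Absolute semitone position = octave×12 + chromatic position
Db4: 4×12 + 1 = 49
D5: 5×12 + 2 = 62
Difference = 62 - 49 = 13
= 13 semitones


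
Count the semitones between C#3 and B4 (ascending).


Absolute semitone position = octave×12 + chromatic position
C#3: 3×12 + 1 = 37
B4: 4×12 + 11 = 59
Difference = 59 - 37 = 22
= 22 semitones


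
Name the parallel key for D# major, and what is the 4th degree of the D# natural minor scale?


Working:
Parallel keys share the same tonic but differ in mode
D# major → parallel is D# minor
D# natural minor scale: D# E# F# G# A# B C#
= D# minor; 4th degree = G#


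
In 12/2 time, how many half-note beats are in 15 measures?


Reasoning:
Time signature 12/2: the bottom number 2 means the half note gets one count
The top number 12 means 12 half-note beats per measure
Total = 12 × 15 measures
= 180 half-note beats


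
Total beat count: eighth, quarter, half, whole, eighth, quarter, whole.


Working:
Beat values:
  eighth = 0.5 beats
  quarter = 1 beat
  half = 2 beats
  whole = 4 beats
  eighth = 0.5 beats
  quarter = 1 beat
  whole = 4 beats
Sum = 0.5 + 1 + 2 + 4 + 0.5 + 1 + 4
= 13 beats


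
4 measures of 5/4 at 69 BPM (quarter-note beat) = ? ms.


Working:
Quarter-note beat duration = 60000 / 69 ms
Beats per measure (5/4) = 5
One measure = 5 × 60000 / 69 = 300000 / 69 ms
4 measures = 4 × 300000 / 69 = 1200000 / 69
= 17391.3 ms


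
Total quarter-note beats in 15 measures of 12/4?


Solution.
Time signature 12/4: the bottom number 4 means the quarter note gets one count
The top number 12 means 12 quarter-note beats per measure
Total = 12 × 15 measures
= 180 quarter-note beats


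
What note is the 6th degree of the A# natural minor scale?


Working:
Natural minor scale pattern: W-H-W-W-H-W-W (2-1-2-2-1-2-2 semitones)
Starting from A#:
  A# + 2 semitones → B#
  B# + 1 semitone → C#
  C# + 2 semitones → D#
  D# + 2 semitones → E#
  E# + 1 semitone → F#
  F# + 2 semitones → G#
  G# + 2 semitones → A#
Scale: A# B# C# D# E# F# G#
Degree 6 = F#


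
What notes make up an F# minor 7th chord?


Let's work it out.
Minor 7th chord = root + minor 3rd + perfect 5th + minor 7th
Seventh chords stack in thirds, so the letter names are F-A-C-E
Root: F#
Minor 3rd above F#: A
Perfect 5th above F#: C#
Minor 7th above F#: E
Chord = F# A C# E


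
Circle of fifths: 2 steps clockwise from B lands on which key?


Let's work it out.
Each clockwise step on the circle of fifths moves up a perfect 5th
From B: B → F#/Gb → Db
= Db


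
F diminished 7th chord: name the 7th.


Diminished 7th chord = root + minor 3rd + diminished 5th + diminished 7th
Seventh chords stack in thirds, so the letter names are F-A-C-E
Root: F
Minor 3rd above F: Ab
Diminished 5th above F: Cb
Diminished 7th above F: Ebb
The 7th = Ebb


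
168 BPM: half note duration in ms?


Solution.
One quarter-note beat = 60000 / BPM = 60000 / 168 ms
Half note = 2 × quarter note
Duration = 2 × 60000 / 168 = 120000 / 168
= 714.3 ms


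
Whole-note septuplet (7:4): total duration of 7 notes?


Let's work it out.
Septuplet: 7 notes occupy the space of 4 whole notes
Space = 4 × 4 = 16 beats
Each septuplet note = 16 / 7 = 16/7 beats
7 notes = 7 × 16/7 = 16
= 16 beats


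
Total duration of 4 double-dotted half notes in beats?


Base half note = 2 beats
Dot 1 adds half the previous value: +1
Dot 2 adds half the previous value: +1/2
One double-dotted half = 2 + 1 + 1/2 = 7/2
4 of them = 4 × 7/2 = 14
= 14 beats


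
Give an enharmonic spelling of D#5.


Let's work it out.
Enharmonic notes sound the same pitch but are spelled with different letter names
D# and Eb name the same pitch class
= Eb5


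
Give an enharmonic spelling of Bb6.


Reasoning:
Enharmonic notes sound the same pitch but are spelled with different letter names
Bb and A# name the same pitch class
= A#6


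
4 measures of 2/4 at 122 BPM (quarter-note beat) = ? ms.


Step by step:
Quarter-note beat duration = 60000 / 122 ms
Beats per measure (2/4) = 2
One measure = 2 × 60000 / 122 = 120000 / 122 ms
4 measures = 4 × 120000 / 122 = 480000 / 122
= 3934.4 ms


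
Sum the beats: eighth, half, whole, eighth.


Beat values:
  eighth = 0.5 beats
  half = 2 beats
  whole = 4 beats
  eighth = 0.5 beats
Sum = 0.5 + 2 + 4 + 0.5
= 7 beats


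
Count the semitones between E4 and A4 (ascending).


Step by step:
Absolute semitone position = octave×12 + chromatic position
E4: 4×12 + 4 = 52
A4: 4×12 + 9 = 57
Difference = 57 - 52 = 5
= 5 semitones


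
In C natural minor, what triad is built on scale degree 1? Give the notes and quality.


Solution.
C natural minor scale: C D Eb F G Ab Bb
Diatonic triad on degree 1 stacks scale notes 1, 3, 5: C Eb G
C→Eb = 3 semitones; C→G = 7 semitones → minor triad
= C Eb G (minor)


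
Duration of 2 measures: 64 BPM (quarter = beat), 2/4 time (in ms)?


Quarter-note beat duration = 60000 / 64 ms
Beats per measure (2/4) = 2
One measure = 2 × 60000 / 64 = 120000 / 64 ms
2 measures = 2 × 120000 / 64 = 240000 / 64
= 3750.0 ms


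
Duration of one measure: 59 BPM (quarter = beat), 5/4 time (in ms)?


Reasoning:
Quarter-note beat duration = 60000 / 59 ms
Beats per measure (5/4) = 5
One measure = 5 × 60000 / 59 = 300000 / 59 ms
= 5084.7 ms


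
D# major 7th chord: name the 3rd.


Major 7th chord = root + major 3rd + perfect 5th + major 7th
Seventh chords stack in thirds, so the letter names are D-F-A-C
Root: D#
Major 3rd above D#: F##
Perfect 5th above D#: A#
Major 7th above D#: C##
The 3rd = F##


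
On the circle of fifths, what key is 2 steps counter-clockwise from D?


Let's work it out.
Each counter-clockwise step moves down a perfect 5th (= up a perfect 4th)
From D: D → G → C
= C


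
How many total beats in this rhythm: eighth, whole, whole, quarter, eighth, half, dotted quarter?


Beat values:
  eighth = 0.5 beats
  whole = 4 beats
  whole = 4 beats
  quarter = 1 beat
  eighth = 0.5 beats
  half = 2 beats
  dotted quarter = 1.5 beats
Sum = 0.5 + 4 + 4 + 1 + 0.5 + 2 + 1.5
= 13.5 beats


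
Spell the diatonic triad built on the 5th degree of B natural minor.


B natural minor scale: B C# D E F# G A
Diatonic triad on degree 5 stacks scale notes 5, 7, 2: F# A C#
F#→A = 3 semitones; F#→C# = 7 semitones → minor triad
= F# A C# (minor)


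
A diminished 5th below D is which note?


A 5th spans 5 letter names, so from D we land on G
A diminished 5th = 6 semitones below D
Spell G at that pitch: G#
= G#


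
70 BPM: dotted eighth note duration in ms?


Reasoning:
One quarter-note beat = 60000 / BPM = 60000 / 70 ms
Dotted eighth note = 3/4 × quarter note
Duration = 3/4 × 60000 / 70 = 45000 / 70
= 642.9 ms


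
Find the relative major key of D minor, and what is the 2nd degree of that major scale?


The relative major shares the key signature and is a minor 3rd above the minor tonic
A minor 3rd above D is F
→ relative major of D minor is F major
F major scale: F G A Bb C D E
= F major; 2nd degree = G


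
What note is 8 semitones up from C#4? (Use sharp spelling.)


Working:
C#4: chromatic position 1 in octave 4 → absolute = 4×12 + 1 = 49
Transpose up 8: 49 + 8 = 57
57 = 4×12 + 9 → A in octave 4
Result = A4


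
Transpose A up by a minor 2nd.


Working:
minor 2nd: 2 letter names, 1 semitones
Letter: A + 1 → B
Pitch: A + 1 semitones, spelled as a B → Bb
= Bb


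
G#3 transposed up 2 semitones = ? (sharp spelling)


Let's work it out.
G#3: chromatic position 8 in octave 3 → absolute = 3×12 + 8 = 44
Transpose up 2: 44 + 2 = 46
46 = 3×12 + 10 → A# in octave 3
Result = A#3


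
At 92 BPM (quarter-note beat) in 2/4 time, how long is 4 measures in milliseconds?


Step by step:
Quarter-note beat duration = 60000 / 92 ms
Beats per measure (2/4) = 2
One measure = 2 × 60000 / 92 = 120000 / 92 ms
4 measures = 4 × 120000 / 92 = 480000 / 92
= 5217.4 ms


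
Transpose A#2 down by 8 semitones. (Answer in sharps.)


Step by step:
A#2: chromatic position 10 in octave 2 → absolute = 2×12 + 10 = 34
Transpose down 8: 34 - 8 = 26
26 = 2×12 + 2 → D in octave 2
Result = D2


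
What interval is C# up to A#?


Solution.
Letter names: C → A spans 6 letter names → a 6th
Semitones: C# → A# = 9 half-steps
A 6th of 9 semitones is a major 6th
= major 6th


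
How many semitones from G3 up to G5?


Reasoning:
Absolute semitone position = octave×12 + chromatic position
G3: 3×12 + 7 = 43
G5: 5×12 + 7 = 67
Difference = 67 - 43 = 24
= 24 semitones


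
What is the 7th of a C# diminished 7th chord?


Working:
Diminished 7th chord = root + minor 3rd + diminished 5th + diminished 7th
Seventh chords stack in thirds, so the letter names are C-E-G-B
Root: C#
Minor 3rd above C#: E
Diminished 5th above C#: G
Diminished 7th above C#: Bb
The 7th = Bb


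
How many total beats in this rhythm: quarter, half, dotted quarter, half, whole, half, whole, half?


Working:
Beat values:
  quarter = 1 beat
  half = 2 beats
  dotted quarter = 1.5 beats
  half = 2 beats
  whole = 4 beats
  half = 2 beats
  whole = 4 beats
  half = 2 beats
Sum = 1 + 2 + 1.5 + 2 + 4 + 2 + 4 + 2
= 18.5 beats


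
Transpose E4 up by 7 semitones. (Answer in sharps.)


E4: chromatic position 4 in octave 4 → absolute = 4×12 + 4 = 52
Transpose up 7: 52 + 7 = 59
59 = 4×12 + 11 → B in octave 4
Result = B4


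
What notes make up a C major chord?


Working:
Major triad = root + major 3rd (4 semitones) + perfect 5th (7 semitones)
A triad on C stacks thirds, so the chord tones use letter names C-E-G
Root: C
Major 3rd above C: E
Perfect 5th above C: G
Chord = C E G


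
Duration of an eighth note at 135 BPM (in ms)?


Step by step:
One quarter-note beat = 60000 / BPM = 60000 / 135 ms
Eighth note = 1/2 × quarter note
Duration = 1/2 × 60000 / 135 = 30000 / 135
= 222.2 ms


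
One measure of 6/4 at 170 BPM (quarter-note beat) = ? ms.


Quarter-note beat duration = 60000 / 170 ms
Beats per measure (6/4) = 6
One measure = 6 × 60000 / 170 = 360000 / 170 ms
= 2117.6 ms


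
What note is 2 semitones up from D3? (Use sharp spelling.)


Reasoning:
D3: chromatic position 2 in octave 3 → absolute = 3×12 + 2 = 38
Transpose up 2: 38 + 2 = 40
40 = 3×12 + 4 → E in octave 3
Result = E3


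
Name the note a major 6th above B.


Reasoning:
A 6th spans 6 letter names, so from B we land on G
A major 6th = 9 semitones above B
Spell G at that pitch: G#
= G#


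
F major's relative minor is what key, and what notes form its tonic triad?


Reasoning:
The relative minor shares the major's key signature and starts on its 6th degree
6th degree = a major 6th above the tonic; a major 6th above F is D
→ relative minor of F major is D minor
Tonic triad of D minor = root + minor 3rd + perfect 5th = D F A
= D minor; triad = D F A


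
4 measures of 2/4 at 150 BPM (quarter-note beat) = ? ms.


Solution.
Quarter-note beat duration = 60000 / 150 ms
Beats per measure (2/4) = 2
One measure = 2 × 60000 / 150 = 120000 / 150 ms
4 measures = 4 × 120000 / 150 = 480000 / 150
= 3200.0 ms


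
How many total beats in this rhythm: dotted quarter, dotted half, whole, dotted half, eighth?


Step by step:
Beat values:
  dotted quarter = 1.5 beats
  dotted half = 3 beats
  whole = 4 beats
  dotted half = 3 beats
  eighth = 0.5 beats
Sum = 1.5 + 3 + 4 + 3 + 0.5
= 12 beats


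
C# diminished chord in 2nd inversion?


Reasoning:
Root position: C# E G
2nd inversion: move root and 3rd up an octave
Bass note: G
Notes (bottom to top) = G C# E


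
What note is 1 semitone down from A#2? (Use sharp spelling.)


A#2: chromatic position 10 in octave 2 → absolute = 2×12 + 10 = 34
Transpose down 1: 34 - 1 = 33
33 = 2×12 + 9 → A in octave 2
Result = A2


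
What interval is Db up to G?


Working:
Letter names: D → G spans 4 letter names → a 4th
Semitones: Db → G = 6 half-steps
A 4th of 6 semitones is an augmented 4th
= augmented 4th


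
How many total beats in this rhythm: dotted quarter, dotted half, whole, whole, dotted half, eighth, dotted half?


Reasoning:
Beat values:
  dotted quarter = 1.5 beats
  dotted half = 3 beats
  whole = 4 beats
  whole = 4 beats
  dotted half = 3 beats
  eighth = 0.5 beats
  dotted half = 3 beats
Sum = 1.5 + 3 + 4 + 4 + 3 + 0.5 + 3
= 19 beats


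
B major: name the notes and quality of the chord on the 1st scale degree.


Reasoning:
B major scale: B C# D# E F# G# A#
Diatonic triad on degree 1 stacks scale notes 1, 3, 5: B D# F#
B→D# = 4 semitones; B→F# = 7 semitones → major triad
= B D# F# (major)


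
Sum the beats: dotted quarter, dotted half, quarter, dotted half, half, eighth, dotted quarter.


Beat values:
  dotted quarter = 1.5 beats
  dotted half = 3 beats
  quarter = 1 beat
  dotted half = 3 beats
  half = 2 beats
  eighth = 0.5 beats
  dotted quarter = 1.5 beats
Sum = 1.5 + 3 + 1 + 3 + 2 + 0.5 + 1.5
= 12.5 beats


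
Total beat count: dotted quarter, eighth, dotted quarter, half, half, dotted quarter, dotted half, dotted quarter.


Solution.
Beat values:
  dotted quarter = 1.5 beats
  eighth = 0.5 beats
  dotted quarter = 1.5 beats
  half = 2 beats
  half = 2 beats
  dotted quarter = 1.5 beats
  dotted half = 3 beats
  dotted quarter = 1.5 beats
Sum = 1.5 + 0.5 + 1.5 + 2 + 2 + 1.5 + 3 + 1.5
= 13.5 beats


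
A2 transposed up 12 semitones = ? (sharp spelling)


Reasoning:
A2: chromatic position 9 in octave 2 → absolute = 2×12 + 9 = 33
Transpose up 12: 33 + 12 = 45
45 = 3×12 + 9 → A in octave 3
Result = A3


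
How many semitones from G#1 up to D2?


Working:
Absolute semitone position = octave×12 + chromatic position
G#1: 1×12 + 8 = 20
D2: 2×12 + 2 = 26
Difference = 26 - 20 = 6
= 6 semitones


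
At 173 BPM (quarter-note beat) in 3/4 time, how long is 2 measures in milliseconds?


Quarter-note beat duration = 60000 / 173 ms
Beats per measure (3/4) = 3
One measure = 3 × 60000 / 173 = 180000 / 173 ms
2 measures = 2 × 180000 / 173 = 360000 / 173
= 2080.9 ms


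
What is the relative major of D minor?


The relative major shares the key signature and is a minor 3rd above the minor tonic
A minor 3rd above D is F
→ relative major of D minor is F major
= F major


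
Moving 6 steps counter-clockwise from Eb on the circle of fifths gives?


Working:
Each counter-clockwise step moves down a perfect 5th (= up a perfect 4th)
From Eb: Eb → Ab → Db → F#/Gb → B → E → A
= A


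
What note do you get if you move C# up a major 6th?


major 6th: 6 letter names, 9 semitones
Letter: C + 5 → A
Pitch: C# + 9 semitones, spelled as an A → A#
= A#


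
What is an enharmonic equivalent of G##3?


Step by step:
Enharmonic notes sound the same pitch but are spelled with different letter names
G## and A name the same pitch class
= A3


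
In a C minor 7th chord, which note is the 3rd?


Working:
Minor 7th chord = root + minor 3rd + perfect 5th + minor 7th
Seventh chords stack in thirds, so the letter names are C-E-G-B
Root: C
Minor 3rd above C: Eb
Perfect 5th above C: G
Minor 7th above C: Bb
The 3rd = Eb


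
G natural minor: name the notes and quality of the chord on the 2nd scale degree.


Working:
G natural minor scale: G A Bb C D Eb F
Diatonic triad on degree 2 stacks scale notes 2, 4, 6: A C Eb
A→C = 3 semitones; A→Eb = 6 semitones → diminished triad
= A C Eb (diminished)


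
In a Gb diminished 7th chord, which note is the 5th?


Step by step:
Diminished 7th chord = root + minor 3rd + diminished 5th + diminished 7th
Seventh chords stack in thirds, so the letter names are G-B-D-F
Root: Gb
Minor 3rd above Gb: Bbb
Diminished 5th above Gb: Dbb
Diminished 7th above Gb: Fbb
The 5th = Dbb


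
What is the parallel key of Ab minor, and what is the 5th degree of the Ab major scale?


Working:
Parallel keys share the same tonic but differ in mode
Ab minor → parallel is Ab major
Ab major scale: Ab Bb C Db Eb F G
= Ab major; 5th degree = Eb


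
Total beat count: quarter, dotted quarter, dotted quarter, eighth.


Beat values:
  quarter = 1 beat
  dotted quarter = 1.5 beats
  dotted quarter = 1.5 beats
  eighth = 0.5 beats
Sum = 1 + 1.5 + 1.5 + 0.5
= 4.5 beats


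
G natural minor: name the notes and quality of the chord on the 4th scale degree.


Solution.
G natural minor scale: G A Bb C D Eb F
Diatonic triad on degree 4 stacks scale notes 4, 6, 1: C Eb G
C→Eb = 3 semitones; C→G = 7 semitones → minor triad
= C Eb G (minor)


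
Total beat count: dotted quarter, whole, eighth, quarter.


Beat values:
  dotted quarter = 1.5 beats
  whole = 4 beats
  eighth = 0.5 beats
  quarter = 1 beat
Sum = 1.5 + 4 + 0.5 + 1
= 7 beats


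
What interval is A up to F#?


Let's work it out.
Letter names: A → F spans 6 letter names → a 6th
Semitones: A → F# = 9 half-steps
A 6th of 9 semitones is a major 6th
= major 6th


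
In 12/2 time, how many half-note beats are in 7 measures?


Time signature 12/2: the bottom number 2 means the half note gets one count
The top number 12 means 12 half-note beats per measure
Total = 12 × 7 measures
= 84 half-note beats


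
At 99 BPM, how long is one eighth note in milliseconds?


Solution.
One quarter-note beat = 60000 / BPM = 60000 / 99 ms
Eighth note = 1/2 × quarter note
Duration = 1/2 × 60000 / 99 = 30000 / 99
= 303.0 ms


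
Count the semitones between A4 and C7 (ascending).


Working:
Absolute semitone position = octave×12 + chromatic position
A4: 4×12 + 9 = 57
C7: 7×12 + 0 = 84
Difference = 84 - 57 = 27
= 27 semitones


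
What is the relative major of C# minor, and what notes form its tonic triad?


Step by step:
The relative major shares the key signature and is a minor 3rd above the minor tonic
A minor 3rd above C# is E
→ relative major of C# minor is E major
Tonic triad of E major = root + major 3rd + perfect 5th = E G# B
= E major; triad = E G# B


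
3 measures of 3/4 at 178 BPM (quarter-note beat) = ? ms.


Solution.
Quarter-note beat duration = 60000 / 178 ms
Beats per measure (3/4) = 3
One measure = 3 × 60000 / 178 = 180000 / 178 ms
3 measures = 3 × 180000 / 178 = 540000 / 178
= 3033.7 ms


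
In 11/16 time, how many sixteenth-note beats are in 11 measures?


Step by step:
Time signature 11/16: the bottom number 16 means the sixteenth note gets one count
The top number 11 means 11 sixteenth-note beats per measure
Total = 11 × 11 measures
= 121 sixteenth-note beats


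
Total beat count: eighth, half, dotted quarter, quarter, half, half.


Reasoning:
Beat values:
  eighth = 0.5 beats
  half = 2 beats
  dotted quarter = 1.5 beats
  quarter = 1 beat
  half = 2 beats
  half = 2 beats
Sum = 0.5 + 2 + 1.5 + 1 + 2 + 2
= 9 beats


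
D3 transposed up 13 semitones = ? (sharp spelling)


D3: chromatic position 2 in octave 3 → absolute = 3×12 + 2 = 38
Transpose up 13: 38 + 13 = 51
51 = 4×12 + 3 → D# in octave 4
Result = D#4


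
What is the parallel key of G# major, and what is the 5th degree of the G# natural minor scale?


Step by step:
Parallel keys share the same tonic but differ in mode
G# major → parallel is G# minor
G# natural minor scale: G# A# B C# D# E F#
= G# minor; 5th degree = D#


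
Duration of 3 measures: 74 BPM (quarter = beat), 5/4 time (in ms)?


Reasoning:
Quarter-note beat duration = 60000 / 74 ms
Beats per measure (5/4) = 5
One measure = 5 × 60000 / 74 = 300000 / 74 ms
3 measures = 3 × 300000 / 74 = 900000 / 74
= 12162.2 ms


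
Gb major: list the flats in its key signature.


Let's work it out.
Flat major keys: C(0), F(1), Bb(2), Eb(3), Ab(4), Db(5), Gb(6), Cb(7)
Gb major has 6 flats
Order of flats: Bb Eb Ab Db Gb Cb Fb → first 6: Bb, Eb, Ab, Db, Gb, Cb
= Bb, Eb, Ab, Db, Gb, Cb


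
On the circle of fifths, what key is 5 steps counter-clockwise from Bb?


Working:
Each counter-clockwise step moves down a perfect 5th (= up a perfect 4th)
From Bb: Bb → Eb → Ab → Db → F#/Gb → B
= B


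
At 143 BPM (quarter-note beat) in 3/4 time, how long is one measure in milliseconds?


Step by step:
Quarter-note beat duration = 60000 / 143 ms
Beats per measure (3/4) = 3
One measure = 3 × 60000 / 143 = 180000 / 143 ms
= 1258.7 ms


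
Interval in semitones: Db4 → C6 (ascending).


Let's work it out.
Absolute semitone position = octave×12 + chromatic position
Db4: 4×12 + 1 = 49
C6: 6×12 + 0 = 72
Difference = 72 - 49 = 23
= 23 semitones


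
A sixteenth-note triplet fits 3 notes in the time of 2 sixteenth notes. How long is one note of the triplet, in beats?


Reasoning:
Triplet: 3 notes occupy the space of 2 sixteenth notes
Space = 2 × 1/4 = 1/2 beats
Each triplet note = 1/2 / 3 = 1/6 beats
= 1/6 beats


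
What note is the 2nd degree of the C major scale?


Working:
Major scale pattern: W-W-H-W-W-W-H (2-2-1-2-2-2-1 semitones)
Starting from C:
  C + 2 semitones → D
  D + 2 semitones → E
  E + 1 semitone → F
  F + 2 semitones → G
  G + 2 semitones → A
  A + 2 semitones → B
  B + 1 semitone → C
Scale: C D E F G A B
Degree 2 = D


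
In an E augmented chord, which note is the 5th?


Step by step:
Augmented triad = root + major 3rd (4 semitones) + augmented 5th (8 semitones)
A triad on E stacks thirds, so the chord tones use letter names E-G-B
Root: E
Major 3rd above E: G#
Augmented 5th above E: B#
The 5th = B#


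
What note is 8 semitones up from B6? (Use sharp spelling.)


B6: chromatic position 11 in octave 6 → absolute = 6×12 + 11 = 83
Transpose up 8: 83 + 8 = 91
91 = 7×12 + 7 → G in octave 7
Result = G7


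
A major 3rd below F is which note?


Solution.
A 3rd spans 3 letter names, so from F we land on D
A major 3rd = 4 semitones below F
Spell D at that pitch: Db
= Db


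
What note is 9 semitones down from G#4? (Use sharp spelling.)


Reasoning:
G#4: chromatic position 8 in octave 4 → absolute = 4×12 + 8 = 56
Transpose down 9: 56 - 9 = 47
47 = 3×12 + 11 → B in octave 3
Result = B3


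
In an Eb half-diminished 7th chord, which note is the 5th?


Half-diminished 7th chord = root + minor 3rd + diminished 5th + minor 7th
Seventh chords stack in thirds, so the letter names are E-G-B-D
Root: Eb
Minor 3rd above Eb: Gb
Diminished 5th above Eb: Bbb
Minor 7th above Eb: Db
The 5th = Bbb


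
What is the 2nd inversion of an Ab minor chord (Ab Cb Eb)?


Step by step:
Root position: Ab Cb Eb
2nd inversion: move root and 3rd up an octave
Bass note: Eb
Notes (bottom to top) = Eb Ab Cb


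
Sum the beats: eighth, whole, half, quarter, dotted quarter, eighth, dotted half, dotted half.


Step by step:
Beat values:
  eighth = 0.5 beats
  whole = 4 beats
  half = 2 beats
  quarter = 1 beat
  dotted quarter = 1.5 beats
  eighth = 0.5 beats
  dotted half = 3 beats
  dotted half = 3 beats
Sum = 0.5 + 4 + 2 + 1 + 1.5 + 0.5 + 3 + 3
= 15.5 beats


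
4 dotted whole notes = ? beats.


Base whole note = 4 beats
Dot 1 adds half the previous value: +2
One dotted whole = 4 + 2 = 6
4 of them = 4 × 6 = 24
= 24 beats


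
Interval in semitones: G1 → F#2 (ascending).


Working:
Absolute semitone position = octave×12 + chromatic position
G1: 1×12 + 7 = 19
F#2: 2×12 + 6 = 30
Difference = 30 - 19 = 11
= 11 semitones


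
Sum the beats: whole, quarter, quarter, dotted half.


Beat values:
  whole = 4 beats
  quarter = 1 beat
  quarter = 1 beat
  dotted half = 3 beats
Sum = 4 + 1 + 1 + 3
= 9 beats
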